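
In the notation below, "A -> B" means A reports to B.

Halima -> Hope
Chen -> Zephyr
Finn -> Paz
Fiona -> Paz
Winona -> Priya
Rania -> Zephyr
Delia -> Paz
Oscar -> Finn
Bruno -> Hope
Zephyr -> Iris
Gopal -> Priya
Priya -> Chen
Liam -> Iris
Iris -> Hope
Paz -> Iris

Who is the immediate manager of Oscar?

Finn

Oscar reports directly to Finn.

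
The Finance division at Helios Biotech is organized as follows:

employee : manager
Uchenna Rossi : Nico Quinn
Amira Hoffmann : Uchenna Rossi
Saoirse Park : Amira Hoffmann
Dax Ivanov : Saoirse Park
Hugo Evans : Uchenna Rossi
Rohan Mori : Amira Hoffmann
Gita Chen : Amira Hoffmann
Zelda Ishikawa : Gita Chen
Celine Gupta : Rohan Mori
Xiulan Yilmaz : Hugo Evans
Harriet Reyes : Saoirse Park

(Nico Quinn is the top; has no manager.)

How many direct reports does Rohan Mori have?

Rohan Mori directly manages Celine Gupta. That is 1 direct report.

1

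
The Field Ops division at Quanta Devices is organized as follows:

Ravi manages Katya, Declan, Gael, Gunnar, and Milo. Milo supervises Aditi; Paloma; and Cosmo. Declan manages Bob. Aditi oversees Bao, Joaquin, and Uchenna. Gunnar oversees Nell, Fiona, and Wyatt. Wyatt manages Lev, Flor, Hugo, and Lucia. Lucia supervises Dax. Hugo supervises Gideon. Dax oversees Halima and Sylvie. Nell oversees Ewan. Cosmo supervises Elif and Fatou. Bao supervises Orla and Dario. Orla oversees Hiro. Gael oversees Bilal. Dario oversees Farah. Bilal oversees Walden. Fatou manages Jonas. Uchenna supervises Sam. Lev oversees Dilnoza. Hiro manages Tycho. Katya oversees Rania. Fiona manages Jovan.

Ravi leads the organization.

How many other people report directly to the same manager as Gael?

4

Gael reports to Ravi. Ravi's other direct reports are Milo, Declan, Gunnar, Katya — 4 peers.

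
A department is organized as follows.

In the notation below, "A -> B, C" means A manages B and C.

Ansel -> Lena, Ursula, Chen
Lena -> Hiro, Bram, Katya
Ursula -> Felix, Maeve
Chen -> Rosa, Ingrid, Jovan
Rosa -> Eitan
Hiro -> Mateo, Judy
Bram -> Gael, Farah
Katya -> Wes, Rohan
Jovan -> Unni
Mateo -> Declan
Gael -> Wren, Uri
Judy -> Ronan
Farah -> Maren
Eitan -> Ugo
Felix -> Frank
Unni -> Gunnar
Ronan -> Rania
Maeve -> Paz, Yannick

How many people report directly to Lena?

3

Lena directly manages Hiro, Bram, Katya. That is 3 direct reports.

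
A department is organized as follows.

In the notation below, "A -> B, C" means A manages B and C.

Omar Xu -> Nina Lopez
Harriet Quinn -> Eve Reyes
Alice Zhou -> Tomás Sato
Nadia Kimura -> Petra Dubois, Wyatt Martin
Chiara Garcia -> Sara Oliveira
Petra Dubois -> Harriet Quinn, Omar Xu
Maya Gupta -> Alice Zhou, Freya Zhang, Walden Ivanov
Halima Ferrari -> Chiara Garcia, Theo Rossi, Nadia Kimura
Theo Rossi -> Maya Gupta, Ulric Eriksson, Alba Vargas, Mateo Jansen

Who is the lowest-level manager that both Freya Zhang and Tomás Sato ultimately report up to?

Maya Gupta

Freya Zhang's chain of managers is Maya Gupta, Theo Rossi, Halima Ferrari. Tomás Sato's chain of managers is Alice Zhou, Maya Gupta, Theo Rossi, Halima Ferrari. The first manager that appears in both chains is Maya Gupta.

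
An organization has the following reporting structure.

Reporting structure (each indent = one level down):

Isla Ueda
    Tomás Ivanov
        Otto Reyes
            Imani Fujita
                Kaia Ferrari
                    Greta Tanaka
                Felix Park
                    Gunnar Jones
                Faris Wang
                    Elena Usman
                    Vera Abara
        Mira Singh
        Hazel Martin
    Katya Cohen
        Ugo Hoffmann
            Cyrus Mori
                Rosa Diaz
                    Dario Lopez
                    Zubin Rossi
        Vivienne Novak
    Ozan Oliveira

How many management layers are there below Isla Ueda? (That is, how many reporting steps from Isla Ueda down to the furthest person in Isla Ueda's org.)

The longest chain under Isla Ueda runs Isla Ueda → Katya Cohen → Ugo Hoffmann → Cyrus Mori → Rosa Diaz → Zubin Rossi, which is 5 levels below Isla Ueda.

5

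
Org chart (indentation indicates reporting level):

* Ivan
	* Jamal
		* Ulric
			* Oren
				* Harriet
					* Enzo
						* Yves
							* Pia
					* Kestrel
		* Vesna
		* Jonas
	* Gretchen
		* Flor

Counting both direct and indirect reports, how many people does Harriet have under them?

Harriet directly manages Enzo, Kestrel. Under Enzo: Yves, Pia (2). Kestrel has no reports. So Harriet's organization is 2 direct reports plus everyone under them: 3 + 1 = 4.

4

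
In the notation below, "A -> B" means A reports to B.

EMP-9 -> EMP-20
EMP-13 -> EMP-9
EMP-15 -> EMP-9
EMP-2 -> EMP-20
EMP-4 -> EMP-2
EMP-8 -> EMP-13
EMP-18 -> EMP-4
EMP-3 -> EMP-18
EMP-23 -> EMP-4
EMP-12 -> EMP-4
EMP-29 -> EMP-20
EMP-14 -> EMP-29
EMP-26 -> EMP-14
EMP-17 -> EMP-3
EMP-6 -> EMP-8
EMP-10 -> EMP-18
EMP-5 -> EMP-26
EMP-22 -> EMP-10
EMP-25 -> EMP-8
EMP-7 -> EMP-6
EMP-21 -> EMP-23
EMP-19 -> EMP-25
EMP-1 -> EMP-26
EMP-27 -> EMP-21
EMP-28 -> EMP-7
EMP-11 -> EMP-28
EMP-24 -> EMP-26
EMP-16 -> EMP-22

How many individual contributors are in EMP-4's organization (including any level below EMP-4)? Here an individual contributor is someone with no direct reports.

The people in EMP-4's organization with no one reporting to them are EMP-12, EMP-27, EMP-16, EMP-17. That is 4.

4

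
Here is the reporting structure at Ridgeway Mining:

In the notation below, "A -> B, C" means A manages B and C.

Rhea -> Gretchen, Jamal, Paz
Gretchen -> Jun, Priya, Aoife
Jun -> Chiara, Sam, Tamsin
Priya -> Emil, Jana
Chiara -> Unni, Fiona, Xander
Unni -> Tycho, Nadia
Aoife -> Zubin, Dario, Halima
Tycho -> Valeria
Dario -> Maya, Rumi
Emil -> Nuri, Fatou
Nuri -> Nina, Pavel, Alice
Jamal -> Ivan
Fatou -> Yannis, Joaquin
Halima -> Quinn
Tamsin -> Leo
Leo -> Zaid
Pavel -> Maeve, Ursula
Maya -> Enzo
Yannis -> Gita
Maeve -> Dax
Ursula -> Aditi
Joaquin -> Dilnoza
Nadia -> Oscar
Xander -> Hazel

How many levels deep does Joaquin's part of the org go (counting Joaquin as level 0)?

1

The longest chain under Joaquin runs Joaquin → Dilnoza, which is 1 level below Joaquin.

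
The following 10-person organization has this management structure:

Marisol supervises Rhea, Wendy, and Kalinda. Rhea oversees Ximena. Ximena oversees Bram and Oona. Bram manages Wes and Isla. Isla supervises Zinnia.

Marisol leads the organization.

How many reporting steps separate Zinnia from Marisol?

5

Chain from Zinnia up to Marisol: Zinnia → Isla → Bram → Ximena → Rhea → Marisol. That is 5 steps up, so Zinnia is 5 levels below Marisol.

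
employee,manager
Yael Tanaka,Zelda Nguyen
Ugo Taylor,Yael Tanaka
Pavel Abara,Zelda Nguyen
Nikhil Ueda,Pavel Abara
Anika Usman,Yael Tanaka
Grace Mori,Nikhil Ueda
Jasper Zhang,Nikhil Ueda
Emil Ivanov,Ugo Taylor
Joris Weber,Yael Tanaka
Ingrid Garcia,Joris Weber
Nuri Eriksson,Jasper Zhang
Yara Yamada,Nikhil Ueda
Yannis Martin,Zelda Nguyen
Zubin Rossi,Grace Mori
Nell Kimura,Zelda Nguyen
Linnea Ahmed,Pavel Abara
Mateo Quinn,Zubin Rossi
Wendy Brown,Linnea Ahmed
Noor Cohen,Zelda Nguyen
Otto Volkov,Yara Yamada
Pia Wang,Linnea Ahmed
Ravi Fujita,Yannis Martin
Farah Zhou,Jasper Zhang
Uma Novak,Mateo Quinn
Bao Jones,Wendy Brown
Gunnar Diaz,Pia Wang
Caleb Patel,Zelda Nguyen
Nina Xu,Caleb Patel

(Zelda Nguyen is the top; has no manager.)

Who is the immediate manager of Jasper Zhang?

Nikhil Ueda

Jasper Zhang reports directly to Nikhil Ueda.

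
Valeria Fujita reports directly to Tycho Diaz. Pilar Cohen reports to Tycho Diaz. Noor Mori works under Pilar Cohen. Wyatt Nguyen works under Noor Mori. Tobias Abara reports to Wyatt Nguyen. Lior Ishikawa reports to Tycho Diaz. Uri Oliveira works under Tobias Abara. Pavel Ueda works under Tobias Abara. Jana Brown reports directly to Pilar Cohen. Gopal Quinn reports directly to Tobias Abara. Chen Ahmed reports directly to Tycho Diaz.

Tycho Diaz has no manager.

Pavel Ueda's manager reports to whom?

Pavel Ueda reports to Tobias Abara, and Tobias Abara reports to Wyatt Nguyen. So Pavel Ueda's skip-level manager is Wyatt Nguyen.

Wyatt Nguyen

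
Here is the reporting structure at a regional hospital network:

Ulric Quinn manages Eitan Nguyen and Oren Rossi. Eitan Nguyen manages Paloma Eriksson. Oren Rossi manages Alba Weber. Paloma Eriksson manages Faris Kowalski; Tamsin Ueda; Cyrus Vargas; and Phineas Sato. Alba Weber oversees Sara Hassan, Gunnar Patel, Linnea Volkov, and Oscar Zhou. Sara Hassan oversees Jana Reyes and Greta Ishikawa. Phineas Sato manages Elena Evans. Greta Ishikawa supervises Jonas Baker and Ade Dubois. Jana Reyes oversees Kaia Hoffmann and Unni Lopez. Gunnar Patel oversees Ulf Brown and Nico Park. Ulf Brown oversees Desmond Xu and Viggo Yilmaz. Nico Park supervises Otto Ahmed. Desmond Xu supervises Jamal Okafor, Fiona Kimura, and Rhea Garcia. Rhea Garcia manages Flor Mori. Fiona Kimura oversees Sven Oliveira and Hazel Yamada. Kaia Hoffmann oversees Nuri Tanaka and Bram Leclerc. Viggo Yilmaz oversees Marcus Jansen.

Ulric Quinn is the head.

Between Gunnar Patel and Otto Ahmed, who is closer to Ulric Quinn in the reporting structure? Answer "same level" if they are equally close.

Gunnar Patel is 3 levels below Ulric Quinn; Otto Ahmed is 5. Gunnar Patel is higher.

Gunnar Patel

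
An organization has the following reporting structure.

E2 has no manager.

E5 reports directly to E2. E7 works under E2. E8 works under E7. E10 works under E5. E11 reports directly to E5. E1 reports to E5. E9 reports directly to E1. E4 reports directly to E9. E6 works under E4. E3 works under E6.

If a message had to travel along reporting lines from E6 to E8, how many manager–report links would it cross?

E6 is 5 levels below E2, and E8 is 2 levels below E2 (their lowest common manager). The shortest path runs up from E6 to E2 and back down to E8: 5 + 2 = 7 links.

7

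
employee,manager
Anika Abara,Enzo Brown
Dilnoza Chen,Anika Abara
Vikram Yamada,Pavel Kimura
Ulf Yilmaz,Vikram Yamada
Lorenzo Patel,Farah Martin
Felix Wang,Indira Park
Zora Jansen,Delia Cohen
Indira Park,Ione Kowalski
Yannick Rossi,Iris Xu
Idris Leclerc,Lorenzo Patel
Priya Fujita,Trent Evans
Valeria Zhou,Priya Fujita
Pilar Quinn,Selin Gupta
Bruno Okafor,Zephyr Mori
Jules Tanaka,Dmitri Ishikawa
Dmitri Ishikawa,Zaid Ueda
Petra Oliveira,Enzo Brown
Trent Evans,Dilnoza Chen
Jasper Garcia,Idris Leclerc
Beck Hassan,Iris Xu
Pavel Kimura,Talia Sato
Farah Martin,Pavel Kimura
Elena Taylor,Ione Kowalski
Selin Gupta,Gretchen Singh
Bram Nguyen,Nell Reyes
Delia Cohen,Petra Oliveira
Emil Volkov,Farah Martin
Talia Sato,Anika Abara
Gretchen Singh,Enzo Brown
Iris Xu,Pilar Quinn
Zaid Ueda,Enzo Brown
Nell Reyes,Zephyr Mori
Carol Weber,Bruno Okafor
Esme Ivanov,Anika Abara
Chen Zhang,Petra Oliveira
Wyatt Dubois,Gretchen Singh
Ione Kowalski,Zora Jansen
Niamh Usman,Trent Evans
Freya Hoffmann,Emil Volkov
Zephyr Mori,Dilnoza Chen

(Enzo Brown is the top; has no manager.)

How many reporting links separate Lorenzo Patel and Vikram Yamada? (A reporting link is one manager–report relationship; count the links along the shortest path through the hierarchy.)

Lorenzo Patel is 2 levels below Pavel Kimura, and Vikram Yamada is 1 level below Pavel Kimura (their lowest common manager). The shortest path runs up from Lorenzo Patel to Pavel Kimura and back down to Vikram Yamada: 2 + 1 = 3 links.

3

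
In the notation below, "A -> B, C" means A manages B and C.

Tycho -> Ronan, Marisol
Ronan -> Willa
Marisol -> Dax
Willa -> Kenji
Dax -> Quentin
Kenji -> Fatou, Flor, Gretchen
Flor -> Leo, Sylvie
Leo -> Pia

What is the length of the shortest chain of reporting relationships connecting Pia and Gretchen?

Pia is 3 levels below Kenji, and Gretchen is 1 level below Kenji (their lowest common manager). The shortest path runs up from Pia to Kenji and back down to Gretchen: 3 + 1 = 4 links.

4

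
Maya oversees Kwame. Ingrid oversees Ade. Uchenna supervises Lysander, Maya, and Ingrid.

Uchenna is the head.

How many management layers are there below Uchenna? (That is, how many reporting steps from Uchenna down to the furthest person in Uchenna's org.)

The longest chain under Uchenna runs Uchenna → Maya → Kwame, which is 2 levels below Uchenna.

2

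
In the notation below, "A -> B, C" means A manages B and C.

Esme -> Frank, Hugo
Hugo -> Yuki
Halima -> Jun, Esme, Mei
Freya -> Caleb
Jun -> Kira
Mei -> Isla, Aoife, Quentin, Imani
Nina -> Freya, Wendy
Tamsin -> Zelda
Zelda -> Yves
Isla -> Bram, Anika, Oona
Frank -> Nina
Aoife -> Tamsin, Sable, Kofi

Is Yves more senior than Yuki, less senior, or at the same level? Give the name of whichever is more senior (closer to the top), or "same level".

Yuki

Yves is 5 levels below Halima; Yuki is 3. Yuki is higher.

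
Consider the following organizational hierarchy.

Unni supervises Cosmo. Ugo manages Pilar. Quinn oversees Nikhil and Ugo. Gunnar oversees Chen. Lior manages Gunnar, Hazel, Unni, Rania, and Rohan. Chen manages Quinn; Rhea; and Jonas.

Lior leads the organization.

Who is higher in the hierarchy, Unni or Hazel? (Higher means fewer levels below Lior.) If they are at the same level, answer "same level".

Both Unni and Hazel are 1 level below Lior.

same level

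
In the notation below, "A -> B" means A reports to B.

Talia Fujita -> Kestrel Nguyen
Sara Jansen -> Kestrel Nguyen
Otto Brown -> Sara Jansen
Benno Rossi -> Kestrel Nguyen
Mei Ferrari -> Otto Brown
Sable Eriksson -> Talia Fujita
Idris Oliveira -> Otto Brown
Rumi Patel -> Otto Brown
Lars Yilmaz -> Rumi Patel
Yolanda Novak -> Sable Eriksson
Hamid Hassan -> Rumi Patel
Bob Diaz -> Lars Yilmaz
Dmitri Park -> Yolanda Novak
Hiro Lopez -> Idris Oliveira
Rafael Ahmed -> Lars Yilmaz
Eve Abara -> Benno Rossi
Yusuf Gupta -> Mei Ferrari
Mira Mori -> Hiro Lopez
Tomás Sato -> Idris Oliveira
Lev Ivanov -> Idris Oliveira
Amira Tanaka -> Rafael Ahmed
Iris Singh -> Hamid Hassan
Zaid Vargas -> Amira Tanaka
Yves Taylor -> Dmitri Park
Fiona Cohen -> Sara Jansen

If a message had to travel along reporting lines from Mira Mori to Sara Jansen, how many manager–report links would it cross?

4

Mira Mori is in Sara Jansen's organization: the chain from Mira Mori up to Sara Jansen is Mira Mori → Hiro Lopez → Idris Oliveira → Otto Brown → Sara Jansen, which is 4 links.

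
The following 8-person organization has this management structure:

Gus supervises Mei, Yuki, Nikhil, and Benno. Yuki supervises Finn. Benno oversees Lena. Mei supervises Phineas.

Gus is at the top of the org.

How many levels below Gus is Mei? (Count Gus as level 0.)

1

Chain from Mei up to Gus: Mei → Gus. That is 1 step up, so Mei is 1 level below Gus.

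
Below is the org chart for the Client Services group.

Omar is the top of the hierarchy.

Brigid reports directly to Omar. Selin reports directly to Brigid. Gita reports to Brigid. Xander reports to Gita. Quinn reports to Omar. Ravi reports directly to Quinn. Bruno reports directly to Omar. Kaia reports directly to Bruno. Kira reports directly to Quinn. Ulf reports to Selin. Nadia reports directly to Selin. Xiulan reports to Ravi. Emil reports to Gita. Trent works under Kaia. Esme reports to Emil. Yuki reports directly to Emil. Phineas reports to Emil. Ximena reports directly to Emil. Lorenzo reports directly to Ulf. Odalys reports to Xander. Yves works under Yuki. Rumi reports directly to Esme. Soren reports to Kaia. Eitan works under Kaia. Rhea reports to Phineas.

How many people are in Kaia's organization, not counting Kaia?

Kaia directly manages Trent, Soren, Eitan. Trent has no reports. Soren has no reports. Eitan has no reports. So Kaia's organization is 3 direct reports plus everyone under them: 1 + 1 + 1 = 3.

3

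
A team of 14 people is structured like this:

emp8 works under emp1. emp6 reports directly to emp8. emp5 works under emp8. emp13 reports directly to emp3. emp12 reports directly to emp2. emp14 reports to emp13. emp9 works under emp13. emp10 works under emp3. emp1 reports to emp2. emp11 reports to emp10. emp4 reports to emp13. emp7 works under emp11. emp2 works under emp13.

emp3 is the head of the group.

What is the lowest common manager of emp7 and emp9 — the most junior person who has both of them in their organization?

emp3

emp7's chain of managers is emp11, emp10, emp3. emp9's chain of managers is emp13, emp3. The first manager that appears in both chains is emp3.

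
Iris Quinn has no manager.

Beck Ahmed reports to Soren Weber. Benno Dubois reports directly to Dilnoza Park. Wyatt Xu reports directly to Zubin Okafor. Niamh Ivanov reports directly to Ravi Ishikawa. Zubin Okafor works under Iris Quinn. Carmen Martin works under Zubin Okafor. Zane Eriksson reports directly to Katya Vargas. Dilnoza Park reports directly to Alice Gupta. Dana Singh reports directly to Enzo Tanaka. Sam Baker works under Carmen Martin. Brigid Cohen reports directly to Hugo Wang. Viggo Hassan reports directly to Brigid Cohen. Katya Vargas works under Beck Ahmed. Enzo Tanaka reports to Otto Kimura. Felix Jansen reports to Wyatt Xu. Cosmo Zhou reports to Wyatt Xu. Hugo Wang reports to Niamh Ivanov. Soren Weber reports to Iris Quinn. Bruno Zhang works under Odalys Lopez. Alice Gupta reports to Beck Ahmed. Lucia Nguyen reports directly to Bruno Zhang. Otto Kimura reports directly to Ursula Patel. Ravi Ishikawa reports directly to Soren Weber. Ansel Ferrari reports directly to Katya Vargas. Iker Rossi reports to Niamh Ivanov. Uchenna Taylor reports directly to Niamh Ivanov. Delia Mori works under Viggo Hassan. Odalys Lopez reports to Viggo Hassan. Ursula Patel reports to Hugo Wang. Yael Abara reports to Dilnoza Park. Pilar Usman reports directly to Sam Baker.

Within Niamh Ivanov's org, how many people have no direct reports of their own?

5

The people in Niamh Ivanov's organization with no one reporting to them are Iker Rossi, Uchenna Taylor, Dana Singh, Lucia Nguyen, Delia Mori. That is 5.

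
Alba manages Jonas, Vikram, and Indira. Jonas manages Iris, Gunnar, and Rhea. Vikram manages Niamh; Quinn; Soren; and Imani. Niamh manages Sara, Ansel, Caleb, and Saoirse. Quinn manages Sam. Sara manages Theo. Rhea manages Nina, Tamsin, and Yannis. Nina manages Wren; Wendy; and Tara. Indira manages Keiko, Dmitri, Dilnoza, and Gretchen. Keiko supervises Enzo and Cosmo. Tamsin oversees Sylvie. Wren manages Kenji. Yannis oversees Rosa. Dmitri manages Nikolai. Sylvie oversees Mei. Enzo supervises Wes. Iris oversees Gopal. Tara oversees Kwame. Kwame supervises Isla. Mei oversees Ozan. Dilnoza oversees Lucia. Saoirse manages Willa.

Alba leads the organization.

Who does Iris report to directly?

Iris reports directly to Jonas.

Jonas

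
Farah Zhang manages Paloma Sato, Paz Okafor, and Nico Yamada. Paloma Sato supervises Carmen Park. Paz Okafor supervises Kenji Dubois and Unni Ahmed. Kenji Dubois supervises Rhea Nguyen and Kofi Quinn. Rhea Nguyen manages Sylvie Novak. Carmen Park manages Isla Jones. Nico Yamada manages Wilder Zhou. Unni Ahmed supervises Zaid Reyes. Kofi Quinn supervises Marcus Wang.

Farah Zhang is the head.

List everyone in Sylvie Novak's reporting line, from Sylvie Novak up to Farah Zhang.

Sylvie Novak -> Rhea Nguyen -> Kenji Dubois -> Paz Okafor -> Farah Zhang

Sylvie Novak reports to Rhea Nguyen. Rhea Nguyen reports to Kenji Dubois. Kenji Dubois reports to Paz Okafor. Paz Okafor reports to Farah Zhang. Farah Zhang is at the top.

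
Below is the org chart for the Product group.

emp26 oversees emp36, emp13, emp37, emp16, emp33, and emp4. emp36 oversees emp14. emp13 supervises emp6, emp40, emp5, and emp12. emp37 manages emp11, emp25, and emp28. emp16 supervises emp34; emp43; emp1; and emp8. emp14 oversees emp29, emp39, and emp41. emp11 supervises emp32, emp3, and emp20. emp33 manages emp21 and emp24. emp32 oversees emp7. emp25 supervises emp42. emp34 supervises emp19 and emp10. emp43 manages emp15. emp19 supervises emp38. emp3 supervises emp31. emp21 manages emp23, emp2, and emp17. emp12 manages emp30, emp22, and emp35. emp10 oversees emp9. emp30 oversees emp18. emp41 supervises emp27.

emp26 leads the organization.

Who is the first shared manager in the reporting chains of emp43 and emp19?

emp16

emp43's chain of managers is emp16, emp26. emp19's chain of managers is emp34, emp16, emp26. The first manager that appears in both chains is emp16.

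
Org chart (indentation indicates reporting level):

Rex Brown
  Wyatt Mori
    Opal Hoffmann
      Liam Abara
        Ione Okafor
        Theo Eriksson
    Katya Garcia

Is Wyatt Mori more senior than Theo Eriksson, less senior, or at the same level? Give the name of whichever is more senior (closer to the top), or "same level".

Wyatt Mori is 1 level below Rex Brown; Theo Eriksson is 4. Wyatt Mori is higher.

Wyatt Mori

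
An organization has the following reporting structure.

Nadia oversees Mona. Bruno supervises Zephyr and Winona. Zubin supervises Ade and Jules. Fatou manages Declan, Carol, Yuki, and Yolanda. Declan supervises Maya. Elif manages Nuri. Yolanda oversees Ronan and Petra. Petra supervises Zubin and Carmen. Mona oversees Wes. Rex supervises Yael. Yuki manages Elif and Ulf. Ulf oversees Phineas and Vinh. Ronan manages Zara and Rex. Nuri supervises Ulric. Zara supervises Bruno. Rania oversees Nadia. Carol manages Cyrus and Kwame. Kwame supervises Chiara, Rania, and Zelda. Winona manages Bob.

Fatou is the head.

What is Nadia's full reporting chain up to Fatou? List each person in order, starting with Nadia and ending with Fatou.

Nadia -> Rania -> Kwame -> Carol -> Fatou

Nadia reports to Rania. Rania reports to Kwame. Kwame reports to Carol. Carol reports to Fatou. Fatou is at the top.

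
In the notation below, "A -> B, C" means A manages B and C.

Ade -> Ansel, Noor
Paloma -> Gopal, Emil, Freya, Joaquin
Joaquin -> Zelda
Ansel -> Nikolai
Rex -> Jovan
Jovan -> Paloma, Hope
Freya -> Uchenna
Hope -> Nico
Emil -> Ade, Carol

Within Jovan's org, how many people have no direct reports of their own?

7

The people in Jovan's organization with no one reporting to them are Nico, Zelda, Uchenna, Carol, Noor, Nikolai, Gopal. That is 7.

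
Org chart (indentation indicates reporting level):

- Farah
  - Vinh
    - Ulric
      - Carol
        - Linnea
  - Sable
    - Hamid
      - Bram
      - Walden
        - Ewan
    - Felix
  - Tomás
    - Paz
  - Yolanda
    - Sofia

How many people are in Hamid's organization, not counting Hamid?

3

Hamid directly manages Bram, Walden. Bram has no reports. Under Walden: Ewan (1). So Hamid's organization is 2 direct reports plus everyone under them: 1 + 2 = 3.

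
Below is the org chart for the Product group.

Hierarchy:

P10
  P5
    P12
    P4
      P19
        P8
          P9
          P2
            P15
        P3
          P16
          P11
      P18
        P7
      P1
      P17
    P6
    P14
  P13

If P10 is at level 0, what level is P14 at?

Chain from P14 up to P10: P14 → P5 → P10. That is 2 steps up, so P14 is 2 levels below P10.

2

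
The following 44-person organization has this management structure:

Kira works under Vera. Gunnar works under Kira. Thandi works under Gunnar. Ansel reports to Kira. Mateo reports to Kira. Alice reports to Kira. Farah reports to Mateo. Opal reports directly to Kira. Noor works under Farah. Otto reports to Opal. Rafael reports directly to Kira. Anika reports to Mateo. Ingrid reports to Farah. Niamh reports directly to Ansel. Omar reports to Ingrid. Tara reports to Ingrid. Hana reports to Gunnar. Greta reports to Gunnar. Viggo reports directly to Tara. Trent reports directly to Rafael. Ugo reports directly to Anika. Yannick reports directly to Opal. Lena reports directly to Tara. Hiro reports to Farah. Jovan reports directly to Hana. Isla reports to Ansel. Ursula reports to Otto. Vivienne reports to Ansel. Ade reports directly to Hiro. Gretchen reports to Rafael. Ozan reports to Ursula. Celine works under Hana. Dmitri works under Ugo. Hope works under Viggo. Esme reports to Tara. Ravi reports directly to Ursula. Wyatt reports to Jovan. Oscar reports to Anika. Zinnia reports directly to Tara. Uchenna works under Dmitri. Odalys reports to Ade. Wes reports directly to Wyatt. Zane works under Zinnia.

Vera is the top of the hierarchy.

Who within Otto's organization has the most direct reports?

Ursula

Direct-report counts within Otto's organization: Otto has 1; Ursula has 2. The largest is 2, held by Ursula.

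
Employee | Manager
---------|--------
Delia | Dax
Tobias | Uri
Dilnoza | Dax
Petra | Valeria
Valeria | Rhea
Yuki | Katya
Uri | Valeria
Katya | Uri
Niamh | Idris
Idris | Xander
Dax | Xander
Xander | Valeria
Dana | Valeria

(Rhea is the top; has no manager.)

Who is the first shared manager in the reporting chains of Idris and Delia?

Xander

Idris's chain of managers is Xander, Valeria, Rhea. Delia's chain of managers is Dax, Xander, Valeria, Rhea. The first manager that appears in both chains is Xander.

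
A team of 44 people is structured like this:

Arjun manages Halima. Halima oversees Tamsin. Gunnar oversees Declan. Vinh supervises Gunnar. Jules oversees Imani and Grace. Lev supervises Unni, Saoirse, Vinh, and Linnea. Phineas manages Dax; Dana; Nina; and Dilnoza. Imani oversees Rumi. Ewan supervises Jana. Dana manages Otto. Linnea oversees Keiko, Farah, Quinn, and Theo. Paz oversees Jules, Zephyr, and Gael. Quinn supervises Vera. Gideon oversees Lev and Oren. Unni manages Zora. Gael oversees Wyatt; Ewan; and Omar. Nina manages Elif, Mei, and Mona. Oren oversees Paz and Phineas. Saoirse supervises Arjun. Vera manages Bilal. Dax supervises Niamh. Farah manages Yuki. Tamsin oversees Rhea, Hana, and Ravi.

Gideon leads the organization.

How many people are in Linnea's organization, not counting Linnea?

7

Linnea directly manages Keiko, Farah, Quinn, Theo. Keiko has no reports. Under Farah: Yuki (1). Under Quinn: Vera, Bilal (2). Theo has no reports. So Linnea's organization is 4 direct reports plus everyone under them: 1 + 2 + 3 + 1 = 7.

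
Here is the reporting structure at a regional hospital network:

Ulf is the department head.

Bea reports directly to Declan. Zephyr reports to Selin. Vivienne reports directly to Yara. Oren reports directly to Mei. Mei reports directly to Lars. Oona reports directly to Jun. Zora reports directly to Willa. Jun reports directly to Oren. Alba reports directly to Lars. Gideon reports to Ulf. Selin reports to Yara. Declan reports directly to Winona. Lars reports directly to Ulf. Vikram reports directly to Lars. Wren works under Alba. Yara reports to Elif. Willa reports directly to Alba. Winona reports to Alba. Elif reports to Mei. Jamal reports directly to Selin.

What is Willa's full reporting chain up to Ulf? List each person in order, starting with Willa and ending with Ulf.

Willa -> Alba -> Lars -> Ulf

Willa reports to Alba. Alba reports to Lars. Lars reports to Ulf. Ulf is at the top.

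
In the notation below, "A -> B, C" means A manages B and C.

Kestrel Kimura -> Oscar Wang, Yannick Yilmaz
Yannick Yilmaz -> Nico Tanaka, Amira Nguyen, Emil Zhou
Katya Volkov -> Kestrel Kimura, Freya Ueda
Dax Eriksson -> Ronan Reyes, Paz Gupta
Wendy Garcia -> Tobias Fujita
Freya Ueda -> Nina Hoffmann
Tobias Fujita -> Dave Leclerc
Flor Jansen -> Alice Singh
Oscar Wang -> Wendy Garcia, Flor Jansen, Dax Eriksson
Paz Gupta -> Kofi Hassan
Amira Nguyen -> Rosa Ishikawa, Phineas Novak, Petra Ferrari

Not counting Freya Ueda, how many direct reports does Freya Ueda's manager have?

Freya Ueda reports to Katya Volkov. Katya Volkov's other direct reports are Kestrel Kimura — 1 peer.

1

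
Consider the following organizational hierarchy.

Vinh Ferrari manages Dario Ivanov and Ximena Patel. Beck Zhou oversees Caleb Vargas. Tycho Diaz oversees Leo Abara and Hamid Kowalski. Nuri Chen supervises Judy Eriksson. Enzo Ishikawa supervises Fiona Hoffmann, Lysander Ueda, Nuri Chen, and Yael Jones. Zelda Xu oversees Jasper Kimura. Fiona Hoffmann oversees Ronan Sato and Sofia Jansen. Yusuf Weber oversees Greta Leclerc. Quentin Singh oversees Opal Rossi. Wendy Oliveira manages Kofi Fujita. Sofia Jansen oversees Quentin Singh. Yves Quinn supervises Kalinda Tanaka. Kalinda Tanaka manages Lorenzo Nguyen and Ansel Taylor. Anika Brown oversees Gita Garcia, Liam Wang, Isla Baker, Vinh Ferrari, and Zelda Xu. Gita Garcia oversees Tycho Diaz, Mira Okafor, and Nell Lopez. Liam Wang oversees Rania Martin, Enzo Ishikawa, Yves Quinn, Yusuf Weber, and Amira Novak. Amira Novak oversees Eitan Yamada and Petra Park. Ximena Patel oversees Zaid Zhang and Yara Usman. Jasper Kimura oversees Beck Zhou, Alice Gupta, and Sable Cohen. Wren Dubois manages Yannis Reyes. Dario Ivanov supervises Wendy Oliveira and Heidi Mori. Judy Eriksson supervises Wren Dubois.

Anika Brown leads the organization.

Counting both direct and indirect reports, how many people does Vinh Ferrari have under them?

Vinh Ferrari directly manages Dario Ivanov, Ximena Patel. Under Dario Ivanov: Wendy Oliveira, Kofi Fujita, Heidi Mori (3). Under Ximena Patel: Yara Usman, Zaid Zhang (2). So Vinh Ferrari's organization is 2 direct reports plus everyone under them: 4 + 3 = 7.

7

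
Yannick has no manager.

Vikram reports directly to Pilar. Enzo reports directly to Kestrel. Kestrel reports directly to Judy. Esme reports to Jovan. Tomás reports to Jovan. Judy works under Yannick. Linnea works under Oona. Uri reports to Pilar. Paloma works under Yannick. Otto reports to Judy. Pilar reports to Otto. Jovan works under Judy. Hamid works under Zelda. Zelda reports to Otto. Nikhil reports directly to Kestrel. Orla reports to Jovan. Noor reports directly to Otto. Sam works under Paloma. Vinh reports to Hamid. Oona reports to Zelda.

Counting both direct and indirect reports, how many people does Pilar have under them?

Pilar directly manages Vikram, Uri. Vikram has no reports. Uri has no reports. So Pilar's organization is 2 direct reports plus everyone under them: 1 + 1 = 2.

2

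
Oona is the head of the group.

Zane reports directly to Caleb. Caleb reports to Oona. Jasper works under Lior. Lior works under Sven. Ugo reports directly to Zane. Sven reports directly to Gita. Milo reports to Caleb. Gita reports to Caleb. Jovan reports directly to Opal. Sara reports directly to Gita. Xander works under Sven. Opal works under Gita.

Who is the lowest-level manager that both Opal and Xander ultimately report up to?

Opal's chain of managers is Gita, Caleb, Oona. Xander's chain of managers is Sven, Gita, Caleb, Oona. The first manager that appears in both chains is Gita.

Gita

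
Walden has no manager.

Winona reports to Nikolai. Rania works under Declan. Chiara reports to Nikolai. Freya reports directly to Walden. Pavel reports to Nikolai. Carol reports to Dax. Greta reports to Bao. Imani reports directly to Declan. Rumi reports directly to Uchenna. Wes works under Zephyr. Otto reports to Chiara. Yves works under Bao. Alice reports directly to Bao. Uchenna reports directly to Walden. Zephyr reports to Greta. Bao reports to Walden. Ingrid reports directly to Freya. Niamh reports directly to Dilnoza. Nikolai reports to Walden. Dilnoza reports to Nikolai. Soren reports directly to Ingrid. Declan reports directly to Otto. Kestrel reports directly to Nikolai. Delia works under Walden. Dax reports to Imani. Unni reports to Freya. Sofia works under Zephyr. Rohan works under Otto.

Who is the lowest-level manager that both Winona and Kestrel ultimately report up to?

Nikolai

Winona's chain of managers is Nikolai, Walden. Kestrel's chain of managers is Nikolai, Walden. The first manager that appears in both chains is Nikolai.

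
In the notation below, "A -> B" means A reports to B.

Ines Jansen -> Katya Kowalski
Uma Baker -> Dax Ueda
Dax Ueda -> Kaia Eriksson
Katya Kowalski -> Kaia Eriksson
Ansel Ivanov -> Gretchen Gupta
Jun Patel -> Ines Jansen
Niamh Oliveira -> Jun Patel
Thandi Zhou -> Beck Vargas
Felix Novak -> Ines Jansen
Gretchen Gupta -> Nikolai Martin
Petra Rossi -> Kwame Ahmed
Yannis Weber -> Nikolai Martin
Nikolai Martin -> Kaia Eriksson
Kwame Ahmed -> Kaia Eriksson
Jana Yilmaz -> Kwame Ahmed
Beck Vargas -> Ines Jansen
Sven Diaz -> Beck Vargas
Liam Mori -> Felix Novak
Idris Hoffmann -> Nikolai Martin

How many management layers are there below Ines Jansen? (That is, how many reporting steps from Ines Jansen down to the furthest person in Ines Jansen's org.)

2

The longest chain under Ines Jansen runs Ines Jansen → Felix Novak → Liam Mori, which is 2 levels below Ines Jansen.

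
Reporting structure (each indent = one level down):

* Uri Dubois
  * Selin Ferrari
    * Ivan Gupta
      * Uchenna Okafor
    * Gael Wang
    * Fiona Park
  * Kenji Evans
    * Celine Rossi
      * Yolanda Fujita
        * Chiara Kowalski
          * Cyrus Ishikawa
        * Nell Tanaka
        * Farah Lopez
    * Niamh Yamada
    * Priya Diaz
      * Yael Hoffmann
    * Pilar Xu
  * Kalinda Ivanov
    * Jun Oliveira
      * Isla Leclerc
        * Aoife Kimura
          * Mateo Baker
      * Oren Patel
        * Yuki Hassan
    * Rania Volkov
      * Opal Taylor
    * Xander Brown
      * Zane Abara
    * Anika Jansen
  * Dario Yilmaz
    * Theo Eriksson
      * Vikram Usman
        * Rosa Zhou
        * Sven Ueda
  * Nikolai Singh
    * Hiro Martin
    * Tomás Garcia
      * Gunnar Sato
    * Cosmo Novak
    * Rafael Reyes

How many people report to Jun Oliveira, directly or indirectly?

Jun Oliveira directly manages Isla Leclerc, Oren Patel. Under Isla Leclerc: Aoife Kimura, Mateo Baker (2). Under Oren Patel: Yuki Hassan (1). So Jun Oliveira's organization is 2 direct reports plus everyone under them: 3 + 2 = 5.

5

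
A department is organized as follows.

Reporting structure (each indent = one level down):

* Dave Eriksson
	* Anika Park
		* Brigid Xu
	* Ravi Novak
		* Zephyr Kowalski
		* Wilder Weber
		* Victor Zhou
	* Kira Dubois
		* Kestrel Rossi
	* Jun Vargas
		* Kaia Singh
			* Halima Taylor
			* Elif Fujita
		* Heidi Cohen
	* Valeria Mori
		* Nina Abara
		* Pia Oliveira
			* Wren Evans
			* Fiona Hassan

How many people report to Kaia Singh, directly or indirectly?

Kaia Singh directly manages Halima Taylor, Elif Fujita. Halima Taylor has no reports. Elif Fujita has no reports. So Kaia Singh's organization is 2 direct reports plus everyone under them: 1 + 1 = 2.

2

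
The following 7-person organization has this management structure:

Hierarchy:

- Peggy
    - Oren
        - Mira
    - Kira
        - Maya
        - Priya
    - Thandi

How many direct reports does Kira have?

2

Kira directly manages Maya, Priya. That is 2 direct reports.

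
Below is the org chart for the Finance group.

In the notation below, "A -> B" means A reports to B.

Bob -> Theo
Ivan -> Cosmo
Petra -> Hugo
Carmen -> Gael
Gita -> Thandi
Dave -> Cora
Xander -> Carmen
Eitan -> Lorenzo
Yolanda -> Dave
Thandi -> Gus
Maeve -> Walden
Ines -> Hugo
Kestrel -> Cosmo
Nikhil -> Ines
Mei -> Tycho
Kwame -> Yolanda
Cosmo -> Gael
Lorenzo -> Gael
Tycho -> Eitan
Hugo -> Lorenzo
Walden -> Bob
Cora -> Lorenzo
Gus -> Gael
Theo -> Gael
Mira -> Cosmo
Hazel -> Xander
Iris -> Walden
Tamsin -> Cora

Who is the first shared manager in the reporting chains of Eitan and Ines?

Eitan's chain of managers is Lorenzo, Gael. Ines's chain of managers is Hugo, Lorenzo, Gael. The first manager that appears in both chains is Lorenzo.

Lorenzo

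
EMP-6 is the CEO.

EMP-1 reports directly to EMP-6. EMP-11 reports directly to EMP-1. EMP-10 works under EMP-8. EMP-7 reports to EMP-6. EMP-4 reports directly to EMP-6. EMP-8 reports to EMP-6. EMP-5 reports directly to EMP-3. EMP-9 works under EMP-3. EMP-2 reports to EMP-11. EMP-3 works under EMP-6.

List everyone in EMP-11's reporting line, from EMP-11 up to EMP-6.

EMP-11 -> EMP-1 -> EMP-6

EMP-11 reports to EMP-1. EMP-1 reports to EMP-6. EMP-6 is at the top.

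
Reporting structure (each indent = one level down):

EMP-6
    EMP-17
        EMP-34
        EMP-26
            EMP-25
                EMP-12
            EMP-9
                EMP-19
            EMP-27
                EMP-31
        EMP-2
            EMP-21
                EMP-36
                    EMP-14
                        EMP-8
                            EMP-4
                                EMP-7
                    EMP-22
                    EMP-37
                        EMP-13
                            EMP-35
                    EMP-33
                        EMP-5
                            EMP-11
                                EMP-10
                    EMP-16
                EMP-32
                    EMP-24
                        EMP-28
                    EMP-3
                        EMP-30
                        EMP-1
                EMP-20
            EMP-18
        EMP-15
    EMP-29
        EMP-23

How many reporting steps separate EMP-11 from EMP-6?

7

Chain from EMP-11 up to EMP-6: EMP-11 → EMP-5 → EMP-33 → EMP-36 → EMP-21 → EMP-2 → EMP-17 → EMP-6. That is 7 steps up, so EMP-11 is 7 levels below EMP-6.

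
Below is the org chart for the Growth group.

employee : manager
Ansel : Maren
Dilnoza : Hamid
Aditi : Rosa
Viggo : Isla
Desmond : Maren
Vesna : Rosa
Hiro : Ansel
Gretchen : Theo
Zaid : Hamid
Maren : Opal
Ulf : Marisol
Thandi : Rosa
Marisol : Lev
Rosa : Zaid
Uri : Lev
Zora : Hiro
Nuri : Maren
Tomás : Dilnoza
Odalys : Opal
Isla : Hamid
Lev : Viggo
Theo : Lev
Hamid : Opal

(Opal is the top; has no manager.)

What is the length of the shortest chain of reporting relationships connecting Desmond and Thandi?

6

Desmond is 2 levels below Opal, and Thandi is 4 levels below Opal (their lowest common manager). The shortest path runs up from Desmond to Opal and back down to Thandi: 2 + 4 = 6 links.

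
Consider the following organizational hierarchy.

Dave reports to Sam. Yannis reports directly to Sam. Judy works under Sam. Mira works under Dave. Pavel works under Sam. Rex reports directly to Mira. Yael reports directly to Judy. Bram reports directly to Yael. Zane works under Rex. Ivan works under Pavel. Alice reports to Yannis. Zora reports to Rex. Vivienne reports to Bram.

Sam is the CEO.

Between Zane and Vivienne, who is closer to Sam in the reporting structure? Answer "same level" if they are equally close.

Both Zane and Vivienne are 4 levels below Sam.

same level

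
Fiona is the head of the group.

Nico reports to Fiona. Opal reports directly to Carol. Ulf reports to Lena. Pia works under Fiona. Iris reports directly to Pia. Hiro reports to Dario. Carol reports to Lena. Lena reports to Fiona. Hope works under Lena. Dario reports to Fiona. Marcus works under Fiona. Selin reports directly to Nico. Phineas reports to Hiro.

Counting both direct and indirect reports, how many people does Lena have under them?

4

Lena directly manages Hope, Carol, Ulf. Hope has no reports. Under Carol: Opal (1). Ulf has no reports. So Lena's organization is 3 direct reports plus everyone under them: 1 + 2 + 1 = 4.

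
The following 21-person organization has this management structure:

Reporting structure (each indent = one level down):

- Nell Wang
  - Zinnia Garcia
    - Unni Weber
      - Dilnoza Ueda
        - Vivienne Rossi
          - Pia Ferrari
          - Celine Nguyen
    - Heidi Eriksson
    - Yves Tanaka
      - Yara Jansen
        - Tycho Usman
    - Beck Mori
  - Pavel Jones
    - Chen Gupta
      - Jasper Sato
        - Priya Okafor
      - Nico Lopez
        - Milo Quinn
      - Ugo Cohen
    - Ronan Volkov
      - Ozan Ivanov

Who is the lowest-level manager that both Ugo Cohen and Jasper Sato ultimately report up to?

Ugo Cohen's chain of managers is Chen Gupta, Pavel Jones, Nell Wang. Jasper Sato's chain of managers is Chen Gupta, Pavel Jones, Nell Wang. The first manager that appears in both chains is Chen Gupta.

Chen Gupta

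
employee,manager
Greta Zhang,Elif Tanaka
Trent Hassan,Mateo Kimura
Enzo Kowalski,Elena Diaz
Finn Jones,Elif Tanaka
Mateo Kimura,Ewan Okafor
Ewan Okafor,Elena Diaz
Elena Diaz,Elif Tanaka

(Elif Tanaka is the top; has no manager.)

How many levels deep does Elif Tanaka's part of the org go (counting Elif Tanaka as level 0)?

4

The longest chain under Elif Tanaka runs Elif Tanaka → Elena Diaz → Ewan Okafor → Mateo Kimura → Trent Hassan, which is 4 levels below Elif Tanaka.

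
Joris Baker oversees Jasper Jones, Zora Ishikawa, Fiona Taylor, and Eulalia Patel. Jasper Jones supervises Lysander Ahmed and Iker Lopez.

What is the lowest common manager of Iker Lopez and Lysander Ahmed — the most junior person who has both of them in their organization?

Iker Lopez's chain of managers is Jasper Jones, Joris Baker. Lysander Ahmed's chain of managers is Jasper Jones, Joris Baker. The first manager that appears in both chains is Jasper Jones.

Jasper Jones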